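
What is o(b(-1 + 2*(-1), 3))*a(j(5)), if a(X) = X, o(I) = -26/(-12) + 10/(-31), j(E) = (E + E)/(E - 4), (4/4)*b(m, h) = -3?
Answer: 1715/93 ≈ 18.441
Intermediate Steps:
b(m, h) = -3
j(E) = 2*E/(-4 + E) (j(E) = (2*E)/(-4 + E) = 2*E/(-4 + E))
o(I) = 343/186 (o(I) = -26*(-1/12) + 10*(-1/31) = 13/6 - 10/31 = 343/186)
o(b(-1 + 2*(-1), 3))*a(j(5)) = 343*(2*5/(-4 + 5))/186 = 343*(2*5/1)/186 = 343*(2*5*1)/186 = (343/186)*10 = 1715/93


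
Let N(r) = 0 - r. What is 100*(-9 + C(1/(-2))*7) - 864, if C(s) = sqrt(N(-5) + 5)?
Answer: -1764 + 700*sqrt(10) ≈ 449.59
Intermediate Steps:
N(r) = -r
C(s) = sqrt(10) (C(s) = sqrt(-1*(-5) + 5) = sqrt(5 + 5) = sqrt(10))
100*(-9 + C(1/(-2))*7) - 864 = 100*(-9 + sqrt(10)*7) - 864 = 100*(-9 + 7*sqrt(10)) - 864 = (-900 + 700*sqrt(10)) - 864 = -1764 + 700*sqrt(10)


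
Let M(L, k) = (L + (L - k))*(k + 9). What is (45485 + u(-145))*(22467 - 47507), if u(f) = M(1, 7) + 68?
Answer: -1138643920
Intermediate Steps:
M(L, k) = (9 + k)*(-k + 2*L) (M(L, k) = (-k + 2*L)*(9 + k) = (9 + k)*(-k + 2*L))
u(f) = -12 (u(f) = (-1*7² - 9*7 + 18*1 + 2*1*7) + 68 = (-1*49 - 63 + 18 + 14) + 68 = (-49 - 63 + 18 + 14) + 68 = -80 + 68 = -12)
(45485 + u(-145))*(22467 - 47507) = (45485 - 12)*(22467 - 47507) = 45473*(-25040) = -1138643920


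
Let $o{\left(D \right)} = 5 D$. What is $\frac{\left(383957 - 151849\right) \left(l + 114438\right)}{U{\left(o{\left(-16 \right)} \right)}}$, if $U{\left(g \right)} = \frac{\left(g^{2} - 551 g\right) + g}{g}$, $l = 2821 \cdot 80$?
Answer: $- \frac{39472054372}{315} \approx -1.2531 \cdot 10^{8}$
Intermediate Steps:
$l = 225680$
$U{\left(g \right)} = \frac{g^{2} - 550 g}{g}$
$\frac{\left(383957 - 151849\right) \left(l + 114438\right)}{U{\left(o{\left(-16 \right)} \right)}} = \frac{\left(383957 - 151849\right) \left(225680 + 114438\right)}{-550 + 5 \left(-16\right)} = \frac{232108 \cdot 340118}{-550 - 80} = \frac{78944108744}{-630} = 78944108744 \left(- \frac{1}{630}\right) = - \frac{39472054372}{315}$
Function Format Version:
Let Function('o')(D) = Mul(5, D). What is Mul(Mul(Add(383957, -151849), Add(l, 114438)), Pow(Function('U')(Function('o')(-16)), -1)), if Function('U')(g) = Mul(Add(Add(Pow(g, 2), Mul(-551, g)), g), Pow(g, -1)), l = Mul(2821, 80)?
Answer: Rational(-39472054372, 315) ≈ -1.2531e+8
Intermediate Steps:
l = 225680
Function('U')(g) = Mul(Pow(g, -1), Add(Pow(g, 2), Mul(-550, g))) (Function('U')(g) = Mul(Add(Pow(g, 2), Mul(-550, g)), Pow(g, -1)) = Mul(Pow(g, -1), Add(Pow(g, 2), Mul(-550, g))))
Mul(Mul(Add(383957, -151849), Add(l, 114438)), Pow(Function('U')(Function('o')(-16)), -1)) = Mul(Mul(Add(383957, -151849), Add(225680, 114438)), Pow(Add(-550, Mul(5, -16)), -1)) = Mul(Mul(232108, 340118), Pow(Add(-550, -80), -1)) = Mul(78944108744, Pow(-630, -1)) = Mul(78944108744, Rational(-1, 630)) = Rational(-39472054372, 315)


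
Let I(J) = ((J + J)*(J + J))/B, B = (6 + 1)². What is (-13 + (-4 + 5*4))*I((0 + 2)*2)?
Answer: 192/49 ≈ 3.9184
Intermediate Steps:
B = 49 (B = 7² = 49)
I(J) = 4*J²/49 (I(J) = ((J + J)*(J + J))/49 = ((2*J)*(2*J))*(1/49) = (4*J²)*(1/49) = 4*J²/49)
(-13 + (-4 + 5*4))*I((0 + 2)*2) = (-13 + (-4 + 5*4))*(4*((0 + 2)*2)²/49) = (-13 + (-4 + 20))*(4*(2*2)²/49) = (-13 + 16)*((4/49)*4²) = 3*((4/49)*16) = 3*(64/49) = 192/49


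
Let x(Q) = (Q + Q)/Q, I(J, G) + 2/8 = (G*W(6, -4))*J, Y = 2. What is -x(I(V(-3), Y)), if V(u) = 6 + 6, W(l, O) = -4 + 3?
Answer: -2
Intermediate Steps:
W(l, O) = -1
V(u) = 12
I(J, G) = -¼ - G*J (I(J, G) = -¼ + (G*(-1))*J = -¼ + (-G)*J = -¼ - G*J)
x(Q) = 2 (x(Q) = (2*Q)/Q = 2)
-x(I(V(-3), Y)) = -1*2 = -2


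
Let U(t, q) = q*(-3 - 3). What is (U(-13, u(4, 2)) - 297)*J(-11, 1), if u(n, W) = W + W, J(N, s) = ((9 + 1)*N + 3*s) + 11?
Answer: 30816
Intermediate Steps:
J(N, s) = 11 + 3*s + 10*N (J(N, s) = (10*N + 3*s) + 11 = (3*s + 10*N) + 11 = 11 + 3*s + 10*N)
u(n, W) = 2*W
U(t, q) = -6*q (U(t, q) = q*(-6) = -6*q)
(U(-13, u(4, 2)) - 297)*J(-11, 1) = (-12*2 - 297)*(11 + 3*1 + 10*(-11)) = (-6*4 - 297)*(11 + 3 - 110) = (-24 - 297)*(-96) = -321*(-96) = 30816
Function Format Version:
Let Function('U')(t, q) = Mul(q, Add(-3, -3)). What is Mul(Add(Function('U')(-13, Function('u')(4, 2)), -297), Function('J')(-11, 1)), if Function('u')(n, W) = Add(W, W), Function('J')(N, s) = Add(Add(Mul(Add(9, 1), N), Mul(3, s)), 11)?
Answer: 30816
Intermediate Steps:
Function('J')(N, s) = Add(11, Mul(3, s), Mul(10, N)) (Function('J')(N, s) = Add(Add(Mul(10, N), Mul(3, s)), 11) = Add(Add(Mul(3, s), Mul(10, N)), 11) = Add(11, Mul(3, s), Mul(10, N)))
Function('u')(n, W) = Mul(2, W)
Function('U')(t, q) = Mul(-6, q) (Function('U')(t, q) = Mul(q, -6) = Mul(-6, q))
Mul(Add(Function('U')(-13, Function('u')(4, 2)), -297), Function('J')(-11, 1)) = Mul(Add(Mul(-6, Mul(2, 2)), -297), Add(11, Mul(3, 1), Mul(10, -11))) = Mul(Add(Mul(-6, 4), -297), Add(11, 3, -110)) = Mul(Add(-24, -297), -96) = Mul(-321, -96) = 30816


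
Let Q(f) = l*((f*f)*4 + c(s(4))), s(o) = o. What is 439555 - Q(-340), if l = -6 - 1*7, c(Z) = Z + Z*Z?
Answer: 6451015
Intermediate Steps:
c(Z) = Z + Z²
l = -13 (l = -6 - 7 = -13)
Q(f) = -260 - 52*f² (Q(f) = -13*((f*f)*4 + 4*(1 + 4)) = -13*(f²*4 + 4*5) = -13*(4*f² + 20) = -13*(20 + 4*f²) = -260 - 52*f²)
439555 - Q(-340) = 439555 - (-260 - 52*(-340)²) = 439555 - (-260 - 52*115600) = 439555 - (-260 - 6011200) = 439555 - 1*(-6011460) = 439555 + 6011460 = 6451015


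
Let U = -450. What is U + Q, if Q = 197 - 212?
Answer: -465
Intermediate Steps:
Q = -15
U + Q = -450 - 15 = -465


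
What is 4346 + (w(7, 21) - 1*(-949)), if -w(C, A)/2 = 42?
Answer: 5211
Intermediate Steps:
w(C, A) = -84 (w(C, A) = -2*42 = -84)
4346 + (w(7, 21) - 1*(-949)) = 4346 + (-84 - 1*(-949)) = 4346 + (-84 + 949) = 4346 + 865 = 5211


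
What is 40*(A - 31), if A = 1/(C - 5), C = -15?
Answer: -1242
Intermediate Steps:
A = -1/20 (A = 1/(-15 - 5) = 1/(-20) = -1/20 ≈ -0.050000)
40*(A - 31) = 40*(-1/20 - 31) = 40*(-621/20) = -1242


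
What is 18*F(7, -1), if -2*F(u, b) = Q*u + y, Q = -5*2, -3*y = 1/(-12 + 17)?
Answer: 3153/5 ≈ 630.60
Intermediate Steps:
y = -1/15 (y = -1/(3*(-12 + 17)) = -⅓/5 = -⅓*⅕ = -1/15 ≈ -0.066667)
Q = -10
F(u, b) = 1/30 + 5*u (F(u, b) = -(-10*u - 1/15)/2 = -(-1/15 - 10*u)/2 = 1/30 + 5*u)
18*F(7, -1) = 18*(1/30 + 5*7) = 18*(1/30 + 35) = 18*(1051/30) = 3153/5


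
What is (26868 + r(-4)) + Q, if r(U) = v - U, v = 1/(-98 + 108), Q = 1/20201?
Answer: 5428432931/202010 ≈ 26872.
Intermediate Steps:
Q = 1/20201 ≈ 4.9502e-5
v = ⅒ (v = 1/10 = ⅒ ≈ 0.10000)
r(U) = ⅒ - U
(26868 + r(-4)) + Q = (26868 + (⅒ - 1*(-4))) + 1/20201 = (26868 + (⅒ + 4)) + 1/20201 = (26868 + 41/10) + 1/20201 = 268721/10 + 1/20201 = 5428432931/202010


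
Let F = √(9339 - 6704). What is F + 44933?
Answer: 44933 + √2635 ≈ 44984.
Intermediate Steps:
F = √2635 ≈ 51.332
F + 44933 = √2635 + 44933 = 44933 + √2635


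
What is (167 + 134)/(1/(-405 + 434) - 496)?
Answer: -8729/14383 ≈ -0.60690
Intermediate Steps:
(167 + 134)/(1/(-405 + 434) - 496) = 301/(1/29 - 496) = 301/(-14383/29) = 301*(-29/14383) = -8729/14383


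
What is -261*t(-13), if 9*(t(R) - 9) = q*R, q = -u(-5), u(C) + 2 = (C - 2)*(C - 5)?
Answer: -27985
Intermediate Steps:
u(C) = -2 + (-5 + C)*(-2 + C) (u(C) = -2 + (C - 2)*(C - 5) = -2 + (-2 + C)*(-5 + C) = -2 + (-5 + C)*(-2 + C))
q = -68 (q = -(8 + (-5)² - 7*(-5)) = -(8 + 25 + 35) = -1*68 = -68)
t(R) = 9 - 68*R/9 (t(R) = 9 + (-68*R)/9 = 9 - 68*R/9)
-261*t(-13) = -261*(9 - 68/9*(-13)) = -261*(9 + 884/9) = -261*965/9 = -27985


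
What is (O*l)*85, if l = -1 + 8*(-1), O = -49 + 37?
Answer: 9180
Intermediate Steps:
O = -12
l = -9 (l = -1 - 8 = -9)
(O*l)*85 = -12*(-9)*85 = 108*85 = 9180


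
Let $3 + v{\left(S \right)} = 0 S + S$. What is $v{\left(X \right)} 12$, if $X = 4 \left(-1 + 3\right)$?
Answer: $60$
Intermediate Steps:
$X = 8$ ($X = 4 \cdot 2 = 8$)
$v{\left(S \right)} = -3 + S$ ($v{\left(S \right)} = -3 + \left(0 S + S\right) = -3 + \left(0 + S\right) = -3 + S$)
$v{\left(X \right)} 12 = \left(-3 + 8\right) 12 = 5 \cdot 12 = 60$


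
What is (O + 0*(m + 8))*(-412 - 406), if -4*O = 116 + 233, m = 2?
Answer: 142741/2 ≈ 71371.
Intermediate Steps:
O = -349/4 (O = -(116 + 233)/4 = -¼*349 = -349/4 ≈ -87.250)
(O + 0*(m + 8))*(-412 - 406) = (-349/4 + 0*(2 + 8))*(-412 - 406) = (-349/4 + 0*10)*(-818) = (-349/4 + 0)*(-818) = -349/4*(-818) = 142741/2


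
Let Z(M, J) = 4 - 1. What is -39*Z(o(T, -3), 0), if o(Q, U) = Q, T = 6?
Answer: -117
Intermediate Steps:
Z(M, J) = 3
-39*Z(o(T, -3), 0) = -39*3 = -117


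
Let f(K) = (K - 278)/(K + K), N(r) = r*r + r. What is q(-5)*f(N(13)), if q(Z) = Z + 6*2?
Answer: -24/13 ≈ -1.8462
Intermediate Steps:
N(r) = r + r² (N(r) = r² + r = r + r²)
f(K) = (-278 + K)/(2*K) (f(K) = (-278 + K)/((2*K)) = (-278 + K)*(1/(2*K)) = (-278 + K)/(2*K))
q(Z) = 12 + Z (q(Z) = Z + 12 = 12 + Z)
q(-5)*f(N(13)) = (12 - 5)*((-278 + 13*(1 + 13))/(2*((13*(1 + 13))))) = 7*((-278 + 13*14)/(2*((13*14)))) = 7*((½)*(-278 + 182)/182) = 7*((½)*(1/182)*(-96)) = 7*(-24/91) = -24/13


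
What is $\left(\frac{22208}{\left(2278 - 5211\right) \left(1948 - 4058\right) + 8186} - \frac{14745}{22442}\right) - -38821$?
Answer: $\frac{337419039215733}{8691809042} \approx 38820.0$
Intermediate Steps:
$\left(\frac{22208}{\left(2278 - 5211\right) \left(1948 - 4058\right) + 8186} - \frac{14745}{22442}\right) - -38821 = \left(\frac{22208}{\left(-2933\right) \left(-2110\right) + 8186} - \frac{14745}{22442}\right) + 38821 = \left(\frac{22208}{6188630 + 8186} - \frac{14745}{22442}\right) + 38821 = \left(\frac{22208}{6196816} - \frac{14745}{22442}\right) + 38821 = \left(22208 \cdot \frac{1}{6196816} - \frac{14745}{22442}\right) + 38821 = \left(\frac{1388}{387301} - \frac{14745}{22442}\right) + 38821 = - \frac{5679603749}{8691809042} + 38821 = \frac{337419039215733}{8691809042}$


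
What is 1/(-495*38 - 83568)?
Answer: -1/102378 ≈ -9.7677e-6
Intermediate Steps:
1/(-495*38 - 83568) = 1/(-18810 - 83568) = 1/(-102378) = -1/102378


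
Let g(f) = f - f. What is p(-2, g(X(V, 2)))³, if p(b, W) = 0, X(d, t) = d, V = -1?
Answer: 0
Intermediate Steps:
g(f) = 0
p(-2, g(X(V, 2)))³ = 0³ = 0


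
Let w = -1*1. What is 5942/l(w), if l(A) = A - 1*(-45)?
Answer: 2971/22 ≈ 135.05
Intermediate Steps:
w = -1
l(A) = 45 + A (l(A) = A + 45 = 45 + A)
5942/l(w) = 5942/(45 - 1) = 5942/44 = 5942*(1/44) = 2971/22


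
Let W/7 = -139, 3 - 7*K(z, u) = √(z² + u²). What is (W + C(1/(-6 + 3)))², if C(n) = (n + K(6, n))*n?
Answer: 536830418/567 - 613010*√13/3969 ≈ 9.4623e+5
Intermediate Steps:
K(z, u) = 3/7 - √(u² + z²)/7 (K(z, u) = 3/7 - √(z² + u²)/7 = 3/7 - √(u² + z²)/7)
C(n) = n*(3/7 + n - √(36 + n²)/7) (C(n) = (n + (3/7 - √(n² + 6²)/7))*n = (n + (3/7 - √(n² + 36)/7))*n = (n + (3/7 - √(36 + n²)/7))*n = (3/7 + n - √(36 + n²)/7)*n = n*(3/7 + n - √(36 + n²)/7))
W = -973 (W = 7*(-139) = -973)
(W + C(1/(-6 + 3)))² = (-973 + (3 - √(36 + (1/(-6 + 3))²) + 7/(-6 + 3))/(7*(-6 + 3)))² = (-973 + (⅐)*(3 - √(36 + (1/(-3))²) + 7/(-3))/(-3))² = (-973 + (⅐)*(-⅓)*(3 - √(36 + (-⅓)²) + 7*(-⅓)))² = (-973 + (⅐)*(-⅓)*(3 - √(36 + ⅑) - 7/3))² = (-973 + (⅐)*(-⅓)*(3 - √(325/9) - 7/3))² = (-973 + (⅐)*(-⅓)*(3 - 5*√13/3 - 7/3))² = (-973 + (⅐)*(-⅓)*(⅔ - 5*√13/3))² = (-973 + (-2/63 + 5*√13/63))² = (-61301/63 + 5*√13/63)²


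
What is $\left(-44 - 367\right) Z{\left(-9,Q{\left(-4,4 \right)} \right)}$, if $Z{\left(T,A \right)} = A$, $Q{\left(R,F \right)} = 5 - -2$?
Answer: $-2877$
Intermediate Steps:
$Q{\left(R,F \right)} = 7$ ($Q{\left(R,F \right)} = 5 + 2 = 7$)
$\left(-44 - 367\right) Z{\left(-9,Q{\left(-4,4 \right)} \right)} = \left(-44 - 367\right) 7 = \left(-411\right) 7 = -2877$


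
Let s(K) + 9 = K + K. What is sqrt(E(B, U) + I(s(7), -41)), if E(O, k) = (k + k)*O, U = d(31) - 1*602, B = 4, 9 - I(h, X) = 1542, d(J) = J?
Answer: I*sqrt(6101) ≈ 78.109*I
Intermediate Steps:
s(K) = -9 + 2*K (s(K) = -9 + (K + K) = -9 + 2*K)
I(h, X) = -1533 (I(h, X) = 9 - 1*1542 = 9 - 1542 = -1533)
U = -571 (U = 31 - 1*602 = 31 - 602 = -571)
E(O, k) = 2*O*k (E(O, k) = (2*k)*O = 2*O*k)
sqrt(E(B, U) + I(s(7), -41)) = sqrt(2*4*(-571) - 1533) = sqrt(-4568 - 1533) = sqrt(-6101) = I*sqrt(6101)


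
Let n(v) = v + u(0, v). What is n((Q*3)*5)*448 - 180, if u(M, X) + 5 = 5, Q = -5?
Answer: -33780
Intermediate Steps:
u(M, X) = 0 (u(M, X) = -5 + 5 = 0)
n(v) = v (n(v) = v + 0 = v)
n((Q*3)*5)*448 - 180 = (-5*3*5)*448 - 180 = -15*5*448 - 180 = -75*448 - 180 = -33600 - 180 = -33780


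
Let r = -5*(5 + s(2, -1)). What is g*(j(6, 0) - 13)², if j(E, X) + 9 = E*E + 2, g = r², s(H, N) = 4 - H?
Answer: 313600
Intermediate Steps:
r = -35 (r = -5*(5 + (4 - 1*2)) = -5*(5 + (4 - 2)) = -5*(5 + 2) = -5*7 = -35)
g = 1225 (g = (-35)² = 1225)
j(E, X) = -7 + E² (j(E, X) = -9 + (E*E + 2) = -9 + (E² + 2) = -9 + (2 + E²) = -7 + E²)
g*(j(6, 0) - 13)² = 1225*((-7 + 6²) - 13)² = 1225*((-7 + 36) - 13)² = 1225*(29 - 13)² = 1225*16² = 1225*256 = 313600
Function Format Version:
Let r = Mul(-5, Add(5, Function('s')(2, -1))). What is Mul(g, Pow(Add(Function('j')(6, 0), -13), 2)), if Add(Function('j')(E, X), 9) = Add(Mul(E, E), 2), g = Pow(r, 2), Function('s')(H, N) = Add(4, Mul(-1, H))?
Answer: 313600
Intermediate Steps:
r = -35 (r = Mul(-5, Add(5, Add(4, Mul(-1, 2)))) = Mul(-5, Add(5, Add(4, -2))) = Mul(-5, Add(5, 2)) = Mul(-5, 7) = -35)
g = 1225 (g = Pow(-35, 2) = 1225)
Function('j')(E, X) = Add(-7, Pow(E, 2)) (Function('j')(E, X) = Add(-9, Add(Mul(E, E), 2)) = Add(-9, Add(Pow(E, 2), 2)) = Add(-9, Add(2, Pow(E, 2))) = Add(-7, Pow(E, 2)))
Mul(g, Pow(Add(Function('j')(6, 0), -13), 2)) = Mul(1225, Pow(Add(Add(-7, Pow(6, 2)), -13), 2)) = Mul(1225, Pow(Add(Add(-7, 36), -13), 2)) = Mul(1225, Pow(Add(29, -13), 2)) = Mul(1225, Pow(16, 2)) = Mul(1225, 256) = 313600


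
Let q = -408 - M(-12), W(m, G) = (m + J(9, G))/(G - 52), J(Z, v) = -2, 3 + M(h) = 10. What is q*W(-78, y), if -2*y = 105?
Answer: -66400/209 ≈ -317.70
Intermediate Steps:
M(h) = 7 (M(h) = -3 + 10 = 7)
y = -105/2 (y = -½*105 = -105/2 ≈ -52.500)
W(m, G) = (-2 + m)/(-52 + G) (W(m, G) = (m - 2)/(G - 52) = (-2 + m)/(-52 + G))
q = -415 (q = -408 - 1*7 = -408 - 7 = -415)
q*W(-78, y) = -415*(-2 - 78)/(-52 - 105/2) = -415*(-80)/(-209/2) = -(-830)*(-80)/209 = -415*160/209 = -66400/209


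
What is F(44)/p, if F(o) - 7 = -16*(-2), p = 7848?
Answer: 13/2616 ≈ 0.0049694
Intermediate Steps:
F(o) = 39 (F(o) = 7 - 16*(-2) = 7 + 32 = 39)
F(44)/p = 39/7848 = 39*(1/7848) = 13/2616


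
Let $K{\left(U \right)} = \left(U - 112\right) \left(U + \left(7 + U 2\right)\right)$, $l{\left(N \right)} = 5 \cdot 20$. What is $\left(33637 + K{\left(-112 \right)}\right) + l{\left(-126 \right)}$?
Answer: $107433$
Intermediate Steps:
$l{\left(N \right)} = 100$
$K{\left(U \right)} = \left(-112 + U\right) \left(7 + 3 U\right)$ ($K{\left(U \right)} = \left(-112 + U\right) \left(U + \left(7 + 2 U\right)\right) = \left(-112 + U\right) \left(7 + 3 U\right)$)
$\left(33637 + K{\left(-112 \right)}\right) + l{\left(-126 \right)} = \left(33637 - \left(-36064 - 37632\right)\right) + 100 = \left(33637 + \left(-784 + 36848 + 3 \cdot 12544\right)\right) + 100 = \left(33637 + \left(-784 + 36848 + 37632\right)\right) + 100 = \left(33637 + 73696\right) + 100 = 107333 + 100 = 107433$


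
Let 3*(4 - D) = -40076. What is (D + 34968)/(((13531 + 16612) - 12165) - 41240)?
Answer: -72496/34893 ≈ -2.0777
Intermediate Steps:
D = 40088/3 (D = 4 - 1/3*(-40076) = 4 + 40076/3 = 40088/3 ≈ 13363.)
(D + 34968)/(((13531 + 16612) - 12165) - 41240) = (40088/3 + 34968)/(((13531 + 16612) - 12165) - 41240) = 144992/(3*((30143 - 12165) - 41240)) = 144992/(3*(17978 - 41240)) = (144992/3)/(-23262) = (144992/3)*(-1/23262) = -72496/34893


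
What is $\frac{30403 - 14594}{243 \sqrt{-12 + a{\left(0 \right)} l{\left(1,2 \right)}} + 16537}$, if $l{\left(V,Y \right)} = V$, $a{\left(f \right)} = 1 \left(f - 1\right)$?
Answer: $\frac{261433433}{274240006} - \frac{3841587 i \sqrt{13}}{274240006} \approx 0.9533 - 0.050507 i$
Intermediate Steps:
$a{\left(f \right)} = -1 + f$ ($a{\left(f \right)} = 1 \left(-1 + f\right) = -1 + f$)
$\frac{30403 - 14594}{243 \sqrt{-12 + a{\left(0 \right)} l{\left(1,2 \right)}} + 16537} = \frac{30403 - 14594}{243 \sqrt{-12 + \left(-1 + 0\right) 1} + 16537} = \frac{15809}{243 \sqrt{-12 - 1} + 16537} = \frac{15809}{243 \sqrt{-13} + 16537} = \frac{15809}{243 i \sqrt{13} + 16537} = \frac{15809}{16537 + 243 i \sqrt{13}}$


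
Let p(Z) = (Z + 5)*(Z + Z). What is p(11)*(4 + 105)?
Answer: 38368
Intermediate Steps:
p(Z) = 2*Z*(5 + Z) (p(Z) = (5 + Z)*(2*Z) = 2*Z*(5 + Z))
p(11)*(4 + 105) = (2*11*(5 + 11))*(4 + 105) = (2*11*16)*109 = 352*109 = 38368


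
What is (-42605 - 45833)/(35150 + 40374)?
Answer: -44219/37762 ≈ -1.1710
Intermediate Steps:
(-42605 - 45833)/(35150 + 40374) = -88438/75524 = -88438*1/75524 = -44219/37762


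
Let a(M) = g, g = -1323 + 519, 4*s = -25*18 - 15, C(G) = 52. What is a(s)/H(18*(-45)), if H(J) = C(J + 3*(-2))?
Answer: -201/13 ≈ -15.462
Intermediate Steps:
H(J) = 52
s = -465/4 (s = (-25*18 - 15)/4 = (-450 - 15)/4 = (¼)*(-465) = -465/4 ≈ -116.25)
g = -804
a(M) = -804
a(s)/H(18*(-45)) = -804/52 = -804*1/52 = -201/13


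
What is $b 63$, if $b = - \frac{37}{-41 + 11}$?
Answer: $\frac{777}{10} \approx 77.7$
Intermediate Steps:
$b = \frac{37}{30}$ ($b = - \frac{37}{-30} = \left(-37\right) \left(- \frac{1}{30}\right) = \frac{37}{30} \approx 1.2333$)
$b 63 = \frac{37}{30} \cdot 63 = \frac{777}{10}$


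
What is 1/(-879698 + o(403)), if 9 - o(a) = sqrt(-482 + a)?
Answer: I/(sqrt(79) - 879689*I) ≈ -1.1368e-6 + 1.1486e-11*I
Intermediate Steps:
o(a) = 9 - sqrt(-482 + a)
1/(-879698 + o(403)) = 1/(-879698 + (9 - sqrt(-482 + 403))) = 1/(-879698 + (9 - sqrt(-79))) = 1/(-879698 + (9 - I*sqrt(79))) = 1/(-879689 - I*sqrt(79))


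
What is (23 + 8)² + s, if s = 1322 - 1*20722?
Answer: -18439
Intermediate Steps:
s = -19400 (s = 1322 - 20722 = -19400)
(23 + 8)² + s = (23 + 8)² - 19400 = 31² - 19400 = 961 - 19400 = -18439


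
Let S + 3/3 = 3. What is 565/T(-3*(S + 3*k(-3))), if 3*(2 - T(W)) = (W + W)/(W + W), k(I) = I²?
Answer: 339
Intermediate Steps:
S = 2 (S = -1 + 3 = 2)
T(W) = 5/3 (T(W) = 2 - (W + W)/(3*(W + W)) = 2 - 2*W/(3*(2*W)) = 2 - 2*W*1/(2*W)/3 = 2 - ⅓*1 = 2 - ⅓ = 5/3)
565/T(-3*(S + 3*k(-3))) = 565/(5/3) = 565*(⅗) = 339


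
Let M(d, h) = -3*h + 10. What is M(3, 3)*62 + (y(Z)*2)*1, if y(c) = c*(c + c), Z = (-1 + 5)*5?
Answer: 1662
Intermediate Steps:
Z = 20 (Z = 4*5 = 20)
y(c) = 2*c² (y(c) = c*(2*c) = 2*c²)
M(d, h) = 10 - 3*h
M(3, 3)*62 + (y(Z)*2)*1 = (10 - 3*3)*62 + ((2*20²)*2)*1 = (10 - 9)*62 + ((2*400)*2)*1 = 1*62 + (800*2)*1 = 62 + 1600*1 = 62 + 1600 = 1662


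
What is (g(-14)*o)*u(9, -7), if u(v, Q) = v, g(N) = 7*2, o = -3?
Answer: -378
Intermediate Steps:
g(N) = 14
(g(-14)*o)*u(9, -7) = (14*(-3))*9 = -42*9 = -378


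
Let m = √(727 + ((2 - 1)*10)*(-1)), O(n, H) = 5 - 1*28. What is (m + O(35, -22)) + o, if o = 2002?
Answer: 1979 + √717 ≈ 2005.8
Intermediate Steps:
O(n, H) = -23 (O(n, H) = 5 - 28 = -23)
m = √717 (m = √(727 + (1*10)*(-1)) = √(727 + 10*(-1)) = √(727 - 10) = √717 ≈ 26.777)
(m + O(35, -22)) + o = (√717 - 23) + 2002 = (-23 + √717) + 2002 = 1979 + √717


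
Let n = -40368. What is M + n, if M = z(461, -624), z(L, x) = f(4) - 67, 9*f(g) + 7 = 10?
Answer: -121304/3 ≈ -40435.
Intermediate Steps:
f(g) = 1/3 (f(g) = -7/9 + (1/9)*10 = -7/9 + 10/9 = 1/3)
z(L, x) = -200/3 (z(L, x) = 1/3 - 67 = -200/3)
M = -200/3 ≈ -66.667
M + n = -200/3 - 40368 = -121304/3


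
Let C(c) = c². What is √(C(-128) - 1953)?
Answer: √14431 ≈ 120.13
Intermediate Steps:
√(C(-128) - 1953) = √((-128)² - 1953) = √(16384 - 1953) = √14431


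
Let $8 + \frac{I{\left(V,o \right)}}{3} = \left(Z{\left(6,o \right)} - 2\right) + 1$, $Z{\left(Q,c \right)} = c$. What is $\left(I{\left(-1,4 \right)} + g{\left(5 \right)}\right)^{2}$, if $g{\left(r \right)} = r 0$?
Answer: $225$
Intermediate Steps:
$g{\left(r \right)} = 0$
$I{\left(V,o \right)} = -27 + 3 o$ ($I{\left(V,o \right)} = -24 + 3 \left(\left(o - 2\right) + 1\right) = -24 + 3 \left(\left(-2 + o\right) + 1\right) = -24 + 3 \left(-1 + o\right) = -24 + \left(-3 + 3 o\right) = -27 + 3 o$)
$\left(I{\left(-1,4 \right)} + g{\left(5 \right)}\right)^{2} = \left(\left(-27 + 3 \cdot 4\right) + 0\right)^{2} = \left(\left(-27 + 12\right) + 0\right)^{2} = \left(-15 + 0\right)^{2} = \left(-15\right)^{2} = 225$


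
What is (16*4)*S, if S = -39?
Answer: -2496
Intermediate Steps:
(16*4)*S = (16*4)*(-39) = 64*(-39) = -2496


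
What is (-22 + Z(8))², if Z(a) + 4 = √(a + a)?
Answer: 484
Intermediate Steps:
Z(a) = -4 + √2*√a (Z(a) = -4 + √(a + a) = -4 + √(2*a) = -4 + √2*√a)
(-22 + Z(8))² = (-22 + (-4 + √2*√8))² = (-22 + (-4 + √2*(2*√2)))² = (-22 + (-4 + 4))² = (-22 + 0)² = (-22)² = 484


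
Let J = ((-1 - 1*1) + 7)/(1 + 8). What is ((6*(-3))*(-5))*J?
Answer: 50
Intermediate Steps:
J = 5/9 (J = ((-1 - 1) + 7)/9 = (-2 + 7)*(1/9) = 5*(1/9) = 5/9 ≈ 0.55556)
((6*(-3))*(-5))*J = ((6*(-3))*(-5))*(5/9) = -18*(-5)*(5/9) = 90*(5/9) = 50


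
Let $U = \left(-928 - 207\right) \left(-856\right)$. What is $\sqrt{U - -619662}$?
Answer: $\sqrt{1591222} \approx 1261.4$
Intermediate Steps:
$U = 971560$ ($U = \left(-1135\right) \left(-856\right) = 971560$)
$\sqrt{U - -619662} = \sqrt{971560 - -619662} = \sqrt{971560 + 619662} = \sqrt{1591222}$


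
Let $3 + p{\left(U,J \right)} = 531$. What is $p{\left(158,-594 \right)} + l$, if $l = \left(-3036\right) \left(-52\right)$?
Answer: $158400$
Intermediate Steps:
$p{\left(U,J \right)} = 528$ ($p{\left(U,J \right)} = -3 + 531 = 528$)
$l = 157872$
$p{\left(158,-594 \right)} + l = 528 + 157872 = 158400$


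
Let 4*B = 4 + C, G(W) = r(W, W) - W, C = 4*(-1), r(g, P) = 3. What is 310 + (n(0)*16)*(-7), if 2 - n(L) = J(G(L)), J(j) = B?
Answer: 86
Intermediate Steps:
C = -4
G(W) = 3 - W
B = 0 (B = (4 - 4)/4 = (¼)*0 = 0)
J(j) = 0
n(L) = 2 (n(L) = 2 - 1*0 = 2 + 0 = 2)
310 + (n(0)*16)*(-7) = 310 + (2*16)*(-7) = 310 + 32*(-7) = 310 - 224 = 86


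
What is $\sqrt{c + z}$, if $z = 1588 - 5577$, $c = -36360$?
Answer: $i \sqrt{40349} \approx 200.87 i$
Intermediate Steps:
$z = -3989$
$\sqrt{c + z} = \sqrt{-36360 - 3989} = \sqrt{-40349} = i \sqrt{40349}$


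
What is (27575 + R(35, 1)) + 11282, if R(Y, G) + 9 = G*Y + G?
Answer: 38884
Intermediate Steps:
R(Y, G) = -9 + G + G*Y (R(Y, G) = -9 + (G*Y + G) = -9 + (G + G*Y) = -9 + G + G*Y)
(27575 + R(35, 1)) + 11282 = (27575 + (-9 + 1 + 1*35)) + 11282 = (27575 + (-9 + 1 + 35)) + 11282 = (27575 + 27) + 11282 = 27602 + 11282 = 38884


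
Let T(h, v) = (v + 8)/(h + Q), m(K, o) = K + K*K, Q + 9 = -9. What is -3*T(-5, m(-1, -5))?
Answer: 24/23 ≈ 1.0435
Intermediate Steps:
Q = -18 (Q = -9 - 9 = -18)
m(K, o) = K + K²
T(h, v) = (8 + v)/(-18 + h) (T(h, v) = (v + 8)/(h - 18) = (8 + v)/(-18 + h))
-3*T(-5, m(-1, -5)) = -3*(8 - (1 - 1))/(-18 - 5) = -3*(8 - 1*0)/(-23) = -(-3)*(8 + 0)/23 = -(-3)*8/23 = -3*(-8/23) = 24/23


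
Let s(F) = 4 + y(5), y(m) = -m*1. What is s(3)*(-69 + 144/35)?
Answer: 2271/35 ≈ 64.886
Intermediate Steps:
y(m) = -m
s(F) = -1 (s(F) = 4 - 1*5 = 4 - 5 = -1)
s(3)*(-69 + 144/35) = -(-69 + 144/35) = -1*(-2271/35) = 2271/35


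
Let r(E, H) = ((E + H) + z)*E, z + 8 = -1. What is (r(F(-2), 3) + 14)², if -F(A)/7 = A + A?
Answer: 396900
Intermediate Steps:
z = -9 (z = -8 - 1 = -9)
F(A) = -14*A (F(A) = -7*(A + A) = -14*A)
r(E, H) = E*(-9 + E + H) (r(E, H) = ((E + H) - 9)*E = (-9 + E + H)*E = E*(-9 + E + H))
(r(F(-2), 3) + 14)² = ((-14*(-2))*(-9 - 14*(-2) + 3) + 14)² = (28*(-9 + 28 + 3) + 14)² = (28*22 + 14)² = (616 + 14)² = 630² = 396900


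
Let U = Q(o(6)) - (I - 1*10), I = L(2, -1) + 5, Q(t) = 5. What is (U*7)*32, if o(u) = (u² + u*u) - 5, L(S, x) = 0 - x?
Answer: 2016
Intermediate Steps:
L(S, x) = -x
o(u) = -5 + 2*u² (o(u) = (u² + u²) - 5 = 2*u² - 5 = -5 + 2*u²)
I = 6 (I = -1*(-1) + 5 = 1 + 5 = 6)
U = 9 (U = 5 - (6 - 1*10) = 5 - (6 - 10) = 5 - 1*(-4) = 5 + 4 = 9)
(U*7)*32 = (9*7)*32 = 63*32 = 2016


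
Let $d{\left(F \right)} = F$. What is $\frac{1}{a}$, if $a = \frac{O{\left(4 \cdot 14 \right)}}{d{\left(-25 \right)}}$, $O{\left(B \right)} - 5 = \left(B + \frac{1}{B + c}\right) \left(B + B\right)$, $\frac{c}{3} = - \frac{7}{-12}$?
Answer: $- \frac{165}{41441} \approx -0.0039816$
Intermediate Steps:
$c = \frac{7}{4}$ ($c = 3 \left(- \frac{7}{-12}\right) = 3 \left(\left(-7\right) \left(- \frac{1}{12}\right)\right) = 3 \cdot \frac{7}{12} = \frac{7}{4} \approx 1.75$)
$O{\left(B \right)} = 5 + 2 B \left(B + \frac{1}{\frac{7}{4} + B}\right)$ ($O{\left(B \right)} = 5 + \left(B + \frac{1}{B + \frac{7}{4}}\right) \left(B + B\right) = 5 + \left(B + \frac{1}{\frac{7}{4} + B}\right) 2 B = 5 + 2 B \left(B + \frac{1}{\frac{7}{4} + B}\right)$)
$a = - \frac{41441}{165}$ ($a = \frac{\frac{1}{7 + 4 \cdot 4 \cdot 14} \left(35 + 8 \left(4 \cdot 14\right)^{3} + 14 \left(4 \cdot 14\right)^{2} + 28 \cdot 4 \cdot 14\right)}{-25} = \frac{35 + 8 \cdot 56^{3} + 14 \cdot 56^{2} + 28 \cdot 56}{7 + 4 \cdot 56} \left(- \frac{1}{25}\right) = \frac{35 + 8 \cdot 175616 + 14 \cdot 3136 + 1568}{7 + 224} \left(- \frac{1}{25}\right) = \frac{35 + 1404928 + 43904 + 1568}{231} \left(- \frac{1}{25}\right) = \frac{1}{231} \cdot 1450435 \left(- \frac{1}{25}\right) = \frac{207205}{33} \left(- \frac{1}{25}\right) = - \frac{41441}{165} \approx -251.16$)
$\frac{1}{a} = \frac{1}{- \frac{41441}{165}} = - \frac{165}{41441}$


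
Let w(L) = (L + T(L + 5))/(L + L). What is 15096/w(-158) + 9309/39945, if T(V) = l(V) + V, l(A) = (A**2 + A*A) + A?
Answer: -31686593689/308601755 ≈ -102.68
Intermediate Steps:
l(A) = A + 2*A**2 (l(A) = (A**2 + A**2) + A = 2*A**2 + A = A + 2*A**2)
T(V) = V + V*(1 + 2*V) (T(V) = V*(1 + 2*V) + V = V + V*(1 + 2*V))
w(L) = (L + 2*(5 + L)*(6 + L))/(2*L) (w(L) = (L + 2*(L + 5)*(1 + (L + 5)))/(L + L) = (L + 2*(5 + L)*(1 + (5 + L)))/((2*L)) = (L + 2*(5 + L)*(6 + L))*(1/(2*L)) = (L + 2*(5 + L)*(6 + L))/(2*L))
15096/w(-158) + 9309/39945 = 15096/(23/2 - 158 + 30/(-158)) + 9309/39945 = 15096/(23/2 - 158 + 30*(-1/158)) + 9309*(1/39945) = 15096/(23/2 - 158 - 15/79) + 3103/13315 = 15096/(-23177/158) + 3103/13315 = 15096*(-158/23177) + 3103/13315 = -2385168/23177 + 3103/13315 = -31686593689/308601755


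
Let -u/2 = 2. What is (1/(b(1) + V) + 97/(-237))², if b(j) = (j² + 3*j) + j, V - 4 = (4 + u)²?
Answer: 44944/505521 ≈ 0.088906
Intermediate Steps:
u = -4 (u = -2*2 = -4)
V = 4 (V = 4 + (4 - 4)² = 4 + 0² = 4 + 0 = 4)
b(j) = j² + 4*j
(1/(b(1) + V) + 97/(-237))² = (1/(1*(4 + 1) + 4) + 97/(-237))² = (1/(1*5 + 4) + 97*(-1/237))² = (1/(5 + 4) - 97/237)² = (1/9 - 97/237)² = (⅑ - 97/237)² = (-212/711)² = 44944/505521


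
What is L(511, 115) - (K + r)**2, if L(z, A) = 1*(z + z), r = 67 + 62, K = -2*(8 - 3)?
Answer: -13139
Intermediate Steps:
K = -10 (K = -2*5 = -10)
r = 129
L(z, A) = 2*z (L(z, A) = 1*(2*z) = 2*z)
L(511, 115) - (K + r)**2 = 2*511 - (-10 + 129)**2 = 1022 - 1*119**2 = 1022 - 1*14161 = 1022 - 14161 = -13139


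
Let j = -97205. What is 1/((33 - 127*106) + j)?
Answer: -1/110634 ≈ -9.0388e-6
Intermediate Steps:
1/((33 - 127*106) + j) = 1/((33 - 127*106) - 97205) = 1/((33 - 13462) - 97205) = 1/(-13429 - 97205) = 1/(-110634) = -1/110634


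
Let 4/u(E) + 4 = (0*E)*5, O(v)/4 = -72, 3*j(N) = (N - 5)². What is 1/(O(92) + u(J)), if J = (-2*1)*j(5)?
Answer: -1/289 ≈ -0.0034602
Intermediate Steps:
j(N) = (-5 + N)²/3 (j(N) = (N - 5)²/3 = (-5 + N)²/3)
O(v) = -288 (O(v) = 4*(-72) = -288)
J = 0 (J = (-2*1)*((-5 + 5)²/3) = -2*0²/3 = -2*0/3 = -2*0 = 0)
u(E) = -1 (u(E) = 4/(-4 + (0*E)*5) = 4/(-4 + 0*5) = 4/(-4 + 0) = 4/(-4) = 4*(-¼) = -1)
1/(O(92) + u(J)) = 1/(-288 - 1) = 1/(-289) = -1/289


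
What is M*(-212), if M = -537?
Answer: 113844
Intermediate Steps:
M*(-212) = -537*(-212) = 113844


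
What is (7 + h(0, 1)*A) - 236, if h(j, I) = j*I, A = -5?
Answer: -229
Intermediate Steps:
h(j, I) = I*j
(7 + h(0, 1)*A) - 236 = (7 + (1*0)*(-5)) - 236 = (7 + 0*(-5)) - 236 = (7 + 0) - 236 = 7 - 236 = -229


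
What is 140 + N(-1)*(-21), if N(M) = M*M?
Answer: 119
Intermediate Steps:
N(M) = M²
140 + N(-1)*(-21) = 140 + (-1)²*(-21) = 140 + 1*(-21) = 140 - 21 = 119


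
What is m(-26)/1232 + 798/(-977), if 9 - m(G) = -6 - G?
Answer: -90353/109424 ≈ -0.82572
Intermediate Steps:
m(G) = 15 + G (m(G) = 9 - (-6 - G) = 9 + (6 + G) = 15 + G)
m(-26)/1232 + 798/(-977) = (15 - 26)/1232 + 798/(-977) = -11*1/1232 + 798*(-1/977) = -1/112 - 798/977 = -90353/109424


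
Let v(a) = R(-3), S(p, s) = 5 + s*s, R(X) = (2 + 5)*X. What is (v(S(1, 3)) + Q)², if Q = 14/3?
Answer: 2401/9 ≈ 266.78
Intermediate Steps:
R(X) = 7*X
S(p, s) = 5 + s²
v(a) = -21 (v(a) = 7*(-3) = -21)
Q = 14/3 (Q = 14*(⅓) = 14/3 ≈ 4.6667)
(v(S(1, 3)) + Q)² = (-21 + 14/3)² = (-49/3)² = 2401/9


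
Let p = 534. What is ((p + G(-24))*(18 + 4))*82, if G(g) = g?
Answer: 920040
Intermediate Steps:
((p + G(-24))*(18 + 4))*82 = ((534 - 24)*(18 + 4))*82 = (510*22)*82 = 11220*82 = 920040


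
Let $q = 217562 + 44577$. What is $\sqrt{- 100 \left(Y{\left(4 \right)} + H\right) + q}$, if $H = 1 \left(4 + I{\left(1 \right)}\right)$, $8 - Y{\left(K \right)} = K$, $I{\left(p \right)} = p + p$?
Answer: $\sqrt{261139} \approx 511.02$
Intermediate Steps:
$I{\left(p \right)} = 2 p$
$Y{\left(K \right)} = 8 - K$
$H = 6$ ($H = 1 \left(4 + 2 \cdot 1\right) = 1 \left(4 + 2\right) = 1 \cdot 6 = 6$)
$q = 262139$
$\sqrt{- 100 \left(Y{\left(4 \right)} + H\right) + q} = \sqrt{- 100 \left(\left(8 - 4\right) + 6\right) + 262139} = \sqrt{- 100 \left(4 + 6\right) + 262139} = \sqrt{\left(-100\right) 10 + 262139} = \sqrt{-1000 + 262139} = \sqrt{261139}$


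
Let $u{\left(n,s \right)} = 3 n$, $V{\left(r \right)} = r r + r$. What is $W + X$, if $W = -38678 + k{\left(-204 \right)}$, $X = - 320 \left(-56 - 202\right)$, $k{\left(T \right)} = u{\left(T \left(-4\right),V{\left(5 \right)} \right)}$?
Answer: $46330$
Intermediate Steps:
$V{\left(r \right)} = r + r^{2}$ ($V{\left(r \right)} = r^{2} + r = r + r^{2}$)
$k{\left(T \right)} = - 12 T$ ($k{\left(T \right)} = 3 T \left(-4\right) = 3 \left(- 4 T\right) = - 12 T$)
$X = 82560$ ($X = \left(-320\right) \left(-258\right) = 82560$)
$W = -36230$ ($W = -38678 - -2448 = -38678 + 2448 = -36230$)
$W + X = -36230 + 82560 = 46330$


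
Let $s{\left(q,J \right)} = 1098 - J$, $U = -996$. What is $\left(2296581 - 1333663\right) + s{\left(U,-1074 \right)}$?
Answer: $965090$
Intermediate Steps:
$\left(2296581 - 1333663\right) + s{\left(U,-1074 \right)} = \left(2296581 - 1333663\right) + \left(1098 - -1074\right) = 962918 + \left(1098 + 1074\right) = 962918 + 2172 = 965090$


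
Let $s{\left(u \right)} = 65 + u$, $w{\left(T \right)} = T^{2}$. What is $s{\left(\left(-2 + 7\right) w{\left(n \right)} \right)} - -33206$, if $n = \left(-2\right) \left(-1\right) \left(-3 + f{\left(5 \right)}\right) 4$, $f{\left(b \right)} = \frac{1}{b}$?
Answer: $\frac{178899}{5} \approx 35780.0$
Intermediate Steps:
$n = - \frac{112}{5}$ ($n = \left(-2\right) \left(-1\right) \left(-3 + \frac{1}{5}\right) 4 = 2 \left(-3 + \frac{1}{5}\right) 4 = 2 \left(\left(- \frac{14}{5}\right) 4\right) = 2 \left(- \frac{56}{5}\right) = - \frac{112}{5} \approx -22.4$)
$s{\left(\left(-2 + 7\right) w{\left(n \right)} \right)} - -33206 = \left(65 + \left(-2 + 7\right) \left(- \frac{112}{5}\right)^{2}\right) - -33206 = \left(65 + 5 \cdot \frac{12544}{25}\right) + 33206 = \left(65 + \frac{12544}{5}\right) + 33206 = \frac{12869}{5} + 33206 = \frac{178899}{5}$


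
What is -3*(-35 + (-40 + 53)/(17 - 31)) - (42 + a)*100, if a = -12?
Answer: -40491/14 ≈ -2892.2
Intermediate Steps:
-3*(-35 + (-40 + 53)/(17 - 31)) - (42 + a)*100 = -3*(-35 + (-40 + 53)/(17 - 31)) - (42 - 12)*100 = -3*(-35 + 13/(-14)) - 30*100 = -3*(-35 + 13*(-1/14)) - 1*3000 = -3*(-35 - 13/14) - 3000 = -3*(-503/14) - 3000 = 1509/14 - 3000 = -40491/14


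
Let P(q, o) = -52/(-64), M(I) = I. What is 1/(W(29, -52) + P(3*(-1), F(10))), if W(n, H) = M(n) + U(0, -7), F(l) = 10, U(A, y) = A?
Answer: 16/477 ≈ 0.033543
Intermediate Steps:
W(n, H) = n (W(n, H) = n + 0 = n)
P(q, o) = 13/16 (P(q, o) = -52*(-1/64) = 13/16)
1/(W(29, -52) + P(3*(-1), F(10))) = 1/(29 + 13/16) = 1/(477/16) = 16/477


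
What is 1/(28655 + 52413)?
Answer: 1/81068 ≈ 1.2335e-5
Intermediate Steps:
1/(28655 + 52413) = 1/81068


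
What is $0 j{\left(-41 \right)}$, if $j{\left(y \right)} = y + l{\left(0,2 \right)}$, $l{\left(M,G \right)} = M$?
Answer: $0$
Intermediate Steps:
$j{\left(y \right)} = y$ ($j{\left(y \right)} = y + 0 = y$)
$0 j{\left(-41 \right)} = 0 \left(-41\right) = 0$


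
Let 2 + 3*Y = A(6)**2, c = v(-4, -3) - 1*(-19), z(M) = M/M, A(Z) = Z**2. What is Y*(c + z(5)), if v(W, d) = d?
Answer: 21998/3 ≈ 7332.7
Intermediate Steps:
z(M) = 1
c = 16 (c = -3 - 1*(-19) = -3 + 19 = 16)
Y = 1294/3 (Y = -2/3 + (6**2)**2/3 = -2/3 + (1/3)*36**2 = -2/3 + (1/3)*1296 = -2/3 + 432 = 1294/3 ≈ 431.33)
Y*(c + z(5)) = 1294*(16 + 1)/3 = (1294/3)*17 = 21998/3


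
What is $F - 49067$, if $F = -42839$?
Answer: $-91906$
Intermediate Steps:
$F - 49067 = -42839 - 49067 = -91906$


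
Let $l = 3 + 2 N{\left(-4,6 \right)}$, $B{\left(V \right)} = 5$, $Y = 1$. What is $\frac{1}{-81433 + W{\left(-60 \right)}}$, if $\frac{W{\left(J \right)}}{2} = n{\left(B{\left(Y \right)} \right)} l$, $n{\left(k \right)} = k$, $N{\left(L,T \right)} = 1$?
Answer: $- \frac{1}{81383} \approx -1.2288 \cdot 10^{-5}$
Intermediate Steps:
$l = 5$ ($l = 3 + 2 \cdot 1 = 3 + 2 = 5$)
$W{\left(J \right)} = 50$ ($W{\left(J \right)} = 2 \cdot 5 \cdot 5 = 2 \cdot 25 = 50$)
$\frac{1}{-81433 + W{\left(-60 \right)}} = \frac{1}{-81433 + 50} = \frac{1}{-81383} = - \frac{1}{81383}$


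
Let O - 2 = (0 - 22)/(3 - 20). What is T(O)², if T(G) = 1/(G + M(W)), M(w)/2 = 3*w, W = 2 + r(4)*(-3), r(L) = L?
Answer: 289/929296 ≈ 0.00031099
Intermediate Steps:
O = 56/17 (O = 2 + (0 - 22)/(3 - 20) = 2 - 22/(-17) = 2 - 22*(-1/17) = 2 + 22/17 = 56/17 ≈ 3.2941)
W = -10 (W = 2 + 4*(-3) = 2 - 12 = -10)
M(w) = 6*w (M(w) = 2*(3*w) = 6*w)
T(G) = 1/(-60 + G) (T(G) = 1/(G + 6*(-10)) = 1/(G - 60) = 1/(-60 + G))
T(O)² = (1/(-60 + 56/17))² = (1/(-964/17))² = (-17/964)² = 289/929296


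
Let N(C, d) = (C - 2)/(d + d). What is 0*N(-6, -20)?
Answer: 0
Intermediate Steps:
N(C, d) = (-2 + C)/(2*d) (N(C, d) = (-2 + C)/((2*d)) = (-2 + C)*(1/(2*d)) = (-2 + C)/(2*d))
0*N(-6, -20) = 0*((1/2)*(-2 - 6)/(-20)) = 0*((1/2)*(-1/20)*(-8)) = 0*(1/5) = 0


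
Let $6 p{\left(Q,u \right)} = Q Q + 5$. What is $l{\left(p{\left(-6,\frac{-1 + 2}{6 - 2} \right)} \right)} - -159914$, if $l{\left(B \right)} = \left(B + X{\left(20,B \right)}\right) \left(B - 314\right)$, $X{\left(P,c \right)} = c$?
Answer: $\frac{2802889}{18} \approx 1.5572 \cdot 10^{5}$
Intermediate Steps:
$p{\left(Q,u \right)} = \frac{5}{6} + \frac{Q^{2}}{6}$ ($p{\left(Q,u \right)} = \frac{Q Q + 5}{6} = \frac{Q^{2} + 5}{6} = \frac{5 + Q^{2}}{6} = \frac{5}{6} + \frac{Q^{2}}{6}$)
$l{\left(B \right)} = 2 B \left(-314 + B\right)$ ($l{\left(B \right)} = \left(B + B\right) \left(B - 314\right) = 2 B \left(-314 + B\right)$)
$l{\left(p{\left(-6,\frac{-1 + 2}{6 - 2} \right)} \right)} - -159914 = 2 \left(\frac{5}{6} + \frac{\left(-6\right)^{2}}{6}\right) \left(-314 + \left(\frac{5}{6} + \frac{\left(-6\right)^{2}}{6}\right)\right) - -159914 = 2 \left(\frac{5}{6} + \frac{1}{6} \cdot 36\right) \left(-314 + \left(\frac{5}{6} + \frac{1}{6} \cdot 36\right)\right) + 159914 = 2 \left(\frac{5}{6} + 6\right) \left(-314 + \left(\frac{5}{6} + 6\right)\right) + 159914 = 2 \cdot \frac{41}{6} \left(-314 + \frac{41}{6}\right) + 159914 = 2 \cdot \frac{41}{6} \left(- \frac{1843}{6}\right) + 159914 = - \frac{75563}{18} + 159914 = \frac{2802889}{18}$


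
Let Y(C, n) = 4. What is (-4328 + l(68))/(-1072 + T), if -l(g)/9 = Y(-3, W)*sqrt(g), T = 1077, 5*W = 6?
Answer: -4328/5 - 72*sqrt(17)/5 ≈ -924.97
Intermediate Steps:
W = 6/5 (W = (1/5)*6 = 6/5 ≈ 1.2000)
l(g) = -36*sqrt(g)
(-4328 + l(68))/(-1072 + T) = (-4328 - 72*sqrt(17))/(-1072 + 1077) = (-4328 - 72*sqrt(17))/5 = (-4328 - 72*sqrt(17))*(1/5) = -4328/5 - 72*sqrt(17)/5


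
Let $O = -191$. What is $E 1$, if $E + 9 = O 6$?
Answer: $-1155$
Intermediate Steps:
$E = -1155$ ($E = -9 - 1146 = -1155$)
$E 1 = \left(-1155\right) 1 = -1155$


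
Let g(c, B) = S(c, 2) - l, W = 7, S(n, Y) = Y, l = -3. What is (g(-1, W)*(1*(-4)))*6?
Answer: -120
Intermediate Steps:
g(c, B) = 5 (g(c, B) = 2 - 1*(-3) = 2 + 3 = 5)
(g(-1, W)*(1*(-4)))*6 = (5*(1*(-4)))*6 = (5*(-4))*6 = -20*6 = -120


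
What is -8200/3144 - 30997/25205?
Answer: -38016946/9905565 ≈ -3.8379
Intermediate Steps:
-8200/3144 - 30997/25205 = -8200*1/3144 - 30997*1/25205 = -1025/393 - 30997/25205 = -38016946/9905565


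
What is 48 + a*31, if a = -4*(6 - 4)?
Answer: -200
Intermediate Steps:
a = -8 (a = -4*2 = -8)
48 + a*31 = 48 - 8*31 = 48 - 248 = -200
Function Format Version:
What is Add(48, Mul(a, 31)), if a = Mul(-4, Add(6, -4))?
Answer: -200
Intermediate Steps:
a = -8 (a = Mul(-4, 2) = -8)
Add(48, Mul(a, 31)) = Add(48, Mul(-8, 31)) = Add(48, -248) = -200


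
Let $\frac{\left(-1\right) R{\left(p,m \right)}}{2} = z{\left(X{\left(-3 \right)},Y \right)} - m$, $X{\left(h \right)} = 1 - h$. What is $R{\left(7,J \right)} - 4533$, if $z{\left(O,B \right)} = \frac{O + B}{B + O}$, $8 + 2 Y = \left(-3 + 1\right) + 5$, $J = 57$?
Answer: $-4421$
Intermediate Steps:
$Y = - \frac{5}{2}$ ($Y = -4 + \frac{\left(-3 + 1\right) + 5}{2} = -4 + \frac{-2 + 5}{2} = -4 + \frac{1}{2} \cdot 3 = -4 + \frac{3}{2} = - \frac{5}{2} \approx -2.5$)
$z{\left(O,B \right)} = 1$ ($z{\left(O,B \right)} = \frac{B + O}{B + O} = 1$)
$R{\left(p,m \right)} = -2 + 2 m$ ($R{\left(p,m \right)} = - 2 \left(1 - m\right) = -2 + 2 m$)
$R{\left(7,J \right)} - 4533 = \left(-2 + 2 \cdot 57\right) - 4533 = \left(-2 + 114\right) - 4533 = 112 - 4533 = -4421$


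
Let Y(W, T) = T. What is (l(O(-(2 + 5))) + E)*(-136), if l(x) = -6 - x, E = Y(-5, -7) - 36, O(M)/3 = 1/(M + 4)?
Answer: 6528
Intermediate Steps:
O(M) = 3/(4 + M) (O(M) = 3/(M + 4) = 3/(4 + M))
E = -43 (E = -7 - 36 = -43)
(l(O(-(2 + 5))) + E)*(-136) = ((-6 - 3/(4 - (2 + 5))) - 43)*(-136) = ((-6 - 3/(4 - 1*7)) - 43)*(-136) = ((-6 - 3/(4 - 7)) - 43)*(-136) = ((-6 - 3/(-3)) - 43)*(-136) = ((-6 - 3*(-1)/3) - 43)*(-136) = ((-6 - 1*(-1)) - 43)*(-136) = ((-6 + 1) - 43)*(-136) = (-5 - 43)*(-136) = -48*(-136) = 6528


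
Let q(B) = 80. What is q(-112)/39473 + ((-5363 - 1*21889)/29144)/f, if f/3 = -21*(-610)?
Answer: 50184011/25062309940 ≈ 0.0020024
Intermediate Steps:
f = 38430 (f = 3*(-21*(-610)) = 3*12810 = 38430)
q(-112)/39473 + ((-5363 - 1*21889)/29144)/f = 80/39473 + ((-5363 - 1*21889)/29144)/38430 = 80*(1/39473) + ((-5363 - 21889)*(1/29144))*(1/38430) = 80/39473 - 27252*1/29144*(1/38430) = 80/39473 - 6813/7286*1/38430 = 80/39473 - 757/31111220 = 50184011/25062309940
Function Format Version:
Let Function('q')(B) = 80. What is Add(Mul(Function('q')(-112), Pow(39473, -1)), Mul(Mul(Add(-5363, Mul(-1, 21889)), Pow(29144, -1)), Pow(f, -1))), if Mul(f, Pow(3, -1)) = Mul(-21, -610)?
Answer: Rational(50184011, 25062309940) ≈ 0.0020024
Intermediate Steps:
f = 38430 (f = Mul(3, Mul(-21, -610)) = Mul(3, 12810) = 38430)
Add(Mul(Function('q')(-112), Pow(39473, -1)), Mul(Mul(Add(-5363, Mul(-1, 21889)), Pow(29144, -1)), Pow(f, -1))) = Add(Mul(80, Pow(39473, -1)), Mul(Mul(Add(-5363, Mul(-1, 21889)), Pow(29144, -1)), Pow(38430, -1))) = Add(Mul(80, Rational(1, 39473)), Mul(Mul(Add(-5363, -21889), Rational(1, 29144)), Rational(1, 38430))) = Add(Rational(80, 39473), Mul(Mul(-27252, Rational(1, 29144)), Rational(1, 38430))) = Add(Rational(80, 39473), Mul(Rational(-6813, 7286), Rational(1, 38430))) = Add(Rational(80, 39473), Rational(-757, 31111220)) = Rational(50184011, 25062309940)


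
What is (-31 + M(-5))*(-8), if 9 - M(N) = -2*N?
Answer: 256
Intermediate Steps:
M(N) = 9 + 2*N (M(N) = 9 - (-2)*N = 9 + 2*N)
(-31 + M(-5))*(-8) = (-31 + (9 + 2*(-5)))*(-8) = (-31 + (9 - 10))*(-8) = (-31 - 1)*(-8) = -32*(-8) = 256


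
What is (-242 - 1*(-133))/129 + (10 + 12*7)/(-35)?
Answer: -15941/4515 ≈ -3.5307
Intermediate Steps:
(-242 - 1*(-133))/129 + (10 + 12*7)/(-35) = (-242 + 133)*(1/129) + (10 + 84)*(-1/35) = -109*1/129 + 94*(-1/35) = -109/129 - 94/35 = -15941/4515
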